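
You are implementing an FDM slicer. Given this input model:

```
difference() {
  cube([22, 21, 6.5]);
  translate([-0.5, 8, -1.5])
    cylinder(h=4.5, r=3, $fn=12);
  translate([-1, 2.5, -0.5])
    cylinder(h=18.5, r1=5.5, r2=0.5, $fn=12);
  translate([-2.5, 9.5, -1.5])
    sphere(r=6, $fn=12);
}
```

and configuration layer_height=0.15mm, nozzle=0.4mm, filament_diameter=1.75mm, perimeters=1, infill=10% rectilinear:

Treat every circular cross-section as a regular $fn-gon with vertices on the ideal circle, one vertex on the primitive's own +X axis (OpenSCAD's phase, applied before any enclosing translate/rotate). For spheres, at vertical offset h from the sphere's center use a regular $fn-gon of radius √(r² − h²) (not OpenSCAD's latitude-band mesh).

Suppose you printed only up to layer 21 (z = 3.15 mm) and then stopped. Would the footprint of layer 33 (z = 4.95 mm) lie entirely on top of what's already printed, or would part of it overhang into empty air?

Compare the two slices. At z = 3.15: the cube is present — its section is the full 22×21 rectangle (area 462.00 mm²); the cylinder at (-0.5, 8) is not intersected at this z (z outside [-1.5, 3]); the cone at (-1, 2.5) contributes a regular 12-gon of circumradius 4.514 (interpolated between r1=5.5 and r2=0.5 at t=0.197) (area = (12/2)·4.514²·sin(360°/12) = 61.12 mm²); the r=6 sphere at (-2.5, 9.5) slices to a regular 12-gon of circumradius 3.792 (√(r²−h²) with h=4.65 from center) (area = (12/2)·3.792²·sin(360°/12) = 43.13 mm²); Subtracting the remaining from the first: starting from the 22×21 cube (462.00 mm²), the cone at (-1, 2.5) partially overlaps it — only the 18.82 mm² overlap (of its 61.12 mm²) is removed, clipping the outline; the r=6 sphere at (-2.5, 9.5) partially overlaps it — only the 4.55 mm² overlap (of its 43.13 mm²) is removed, clipping the outline — area = 438.63 mm². At z = 4.95: the 22×21 cube contributes its full rectangle (area 462.00 mm²); the cylinder at (-0.5, 8) does not reach this height (z outside [-1.5, 3]); the cone at (-1, 2.5): at t=0.295 of its height the radius interpolates to r₁+(r₂−r₁)t = 4.027, giving a regular 12-gon of that circumradius (area = (12/2)·4.027²·sin(360°/12) = 48.65 mm²); the sphere at (-2.5, 9.5) is absent (|z−center|=6.450 > r=6); Taking the first minus the rest: starting from the 22×21 cube (462.00 mm²), the cone at (-1, 2.5) partially overlaps it — only the 14.91 mm² overlap (of its 48.65 mm²) is removed, clipping the outline — area = 447.09 mm². Checking containment: at z = 4.95 the cross-section extends beyond the z = 3.15 cross-section by about 8.46 mm².

part overhangs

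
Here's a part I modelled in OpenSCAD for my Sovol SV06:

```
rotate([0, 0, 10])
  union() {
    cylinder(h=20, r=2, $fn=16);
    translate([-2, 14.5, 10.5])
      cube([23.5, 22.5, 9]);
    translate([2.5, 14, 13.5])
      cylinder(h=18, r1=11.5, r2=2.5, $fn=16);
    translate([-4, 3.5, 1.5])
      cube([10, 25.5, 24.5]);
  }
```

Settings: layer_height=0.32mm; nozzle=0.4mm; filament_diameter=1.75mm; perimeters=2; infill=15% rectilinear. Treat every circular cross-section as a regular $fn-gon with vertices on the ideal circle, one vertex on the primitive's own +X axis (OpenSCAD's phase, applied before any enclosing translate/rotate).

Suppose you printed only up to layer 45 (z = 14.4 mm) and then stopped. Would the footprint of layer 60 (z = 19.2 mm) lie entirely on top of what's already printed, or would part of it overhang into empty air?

entirely on top

Compare the two slices. At z = 14.4: the cylinder: section is a regular 16-gon, circumradius r=2 (area = (16/2)·2.000²·sin(360°/16) = 12.25 mm²); the cube at (-2, 14.5) is present — its section is the full 23.5×22.5 rectangle (area 528.75 mm²); the cone at (2.5, 14): at t=0.050 of its height the radius interpolates to r₁+(r₂−r₁)t = 11.050, giving a regular 16-gon of that circumradius (area = (16/2)·11.050²·sin(360°/16) = 373.81 mm²); the 10×25.5 cube at (-4, 3.5) contributes its full rectangle (area 255.00 mm²); Merging all regions: the regions partially overlap — summed areas 1169.81 mm² minus the doubly-counted overlap 374.46 mm² gives 795.34 mm² — area = 795.34 mm²; (rotated 10° about Z; rotation is an isometry so areas/perimeters/island counts are preserved). At z = 19.2: the cylinder: section is a regular 16-gon, circumradius r=2 (area = (16/2)·2.000²·sin(360°/16) = 12.25 mm²); the cube at (-2, 14.5) is present — its section is the full 23.5×22.5 rectangle (area 528.75 mm²); the cone at (2.5, 14) contributes a regular 16-gon of circumradius 8.650 (interpolated between r1=11.5 and r2=2.5 at t=0.317) (area = (16/2)·8.650²·sin(360°/16) = 229.07 mm²); the cube at (-4, 3.5) (footprint 10×25.5) is included at this height (area 255.00 mm²); Taking the union: the regions partially overlap — summed areas 1025.06 mm² minus the doubly-counted overlap 298.91 mm² gives 726.15 mm² — area = 726.15 mm²; (whole slice rotated 10° about Z — lengths, areas and connectivity unchanged). Checking containment: the cross-section at z = 19.2 is a subset of the cross-section at z = 14.4.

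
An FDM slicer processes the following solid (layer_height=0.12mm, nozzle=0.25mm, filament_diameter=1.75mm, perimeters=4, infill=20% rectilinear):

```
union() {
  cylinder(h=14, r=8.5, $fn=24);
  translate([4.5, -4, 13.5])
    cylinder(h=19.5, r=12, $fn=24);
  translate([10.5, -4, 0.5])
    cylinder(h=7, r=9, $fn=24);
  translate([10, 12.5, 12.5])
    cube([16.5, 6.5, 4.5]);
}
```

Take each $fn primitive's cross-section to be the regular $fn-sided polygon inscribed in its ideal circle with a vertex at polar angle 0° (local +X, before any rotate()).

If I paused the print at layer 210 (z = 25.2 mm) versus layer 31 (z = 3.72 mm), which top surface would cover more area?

layer 210 (z = 25.2 mm)

Layer 210 (z = 25.2): the cylinder does not reach this height (z outside [0, 14]); the cylinder at (4.5, -4): section is a regular 24-gon, circumradius r=12 (area = (24/2)·12.000²·sin(360°/24) = 447.24 mm²); the cylinder at (10.5, -4) is absent (z outside [0.5, 7.5]); the cube at (10, 12.5) does not reach this height (z outside [12.5, 17]); Combining (union): only the r=12 cylinder at (4.5, -4) is present, so the union is just that shape — area = 447.24 mm². So its area = 447.24 mm². Layer 31 (z = 3.72): the r=8.5 cylinder gives a regular 24-gon of circumradius 8.5 (constant along its height) (area = (24/2)·8.500²·sin(360°/24) = 224.40 mm²); the cylinder at (4.5, -4) is absent (z outside [13.5, 33]); the cylinder at (10.5, -4): section is a regular 24-gon, circumradius r=9 (area = (24/2)·9.000²·sin(360°/24) = 251.57 mm²); the cube at (10, 12.5) is not intersected at this z (z outside [12.5, 17]); Merging all regions: the regions partially overlap — summed areas 475.97 mm² minus the doubly-counted overlap 56.82 mm² gives 419.15 mm² — area = 419.15 mm². So its area = 419.15 mm². Layer 210 is larger (447.24 vs 419.15 mm²).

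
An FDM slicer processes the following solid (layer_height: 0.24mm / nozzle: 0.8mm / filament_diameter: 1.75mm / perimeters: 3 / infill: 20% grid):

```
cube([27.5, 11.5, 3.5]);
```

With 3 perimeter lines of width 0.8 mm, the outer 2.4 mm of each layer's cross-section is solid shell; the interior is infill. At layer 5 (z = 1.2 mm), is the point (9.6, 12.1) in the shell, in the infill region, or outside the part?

At z = 1.2 mm: the 27.5×11.5 cube contributes its full rectangle. Overall, the cross-section is a single solid region. The nearest boundary edge runs (27.50, 11.50)→(0.00, 11.50); distance from the point to it = 0.60 mm. The point is not inside any of the regions above, so it lies outside the cross-section (0.60 mm from the nearest boundary).

outside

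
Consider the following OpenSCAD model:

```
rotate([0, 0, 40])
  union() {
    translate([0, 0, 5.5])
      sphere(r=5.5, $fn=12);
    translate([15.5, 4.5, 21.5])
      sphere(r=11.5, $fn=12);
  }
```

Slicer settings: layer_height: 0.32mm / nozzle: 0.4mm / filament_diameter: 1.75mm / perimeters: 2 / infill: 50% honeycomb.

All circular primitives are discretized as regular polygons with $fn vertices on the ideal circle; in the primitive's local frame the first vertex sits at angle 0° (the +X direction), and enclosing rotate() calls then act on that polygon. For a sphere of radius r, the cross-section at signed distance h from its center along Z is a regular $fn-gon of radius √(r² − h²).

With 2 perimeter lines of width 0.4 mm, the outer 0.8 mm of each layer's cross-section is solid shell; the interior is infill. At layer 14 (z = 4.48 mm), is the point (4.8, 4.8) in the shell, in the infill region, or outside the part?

outside

At z = 4.48 mm: the r=5.5 sphere contributes a regular 12-gon of circumradius √(5.5²−1.02²) = 5.405; the sphere at (15.5, 4.5) is not intersected at this z (|z−center|=17.020 > r=11.5); Merging all regions: only the r=5.5 sphere is present, so the union is just that shape — 1 connected region; (rotated 40° about Z; rotation is an isometry so areas/perimeters/island counts are preserved). Overall, the cross-section is a single solid region. Undo the 40° rotation: the query point maps to (6.762, 0.592) in the un-rotated model frame. The nearest boundary edge runs (5.40, 0.00)→(4.68, 2.70); distance from the point to it = 1.46 mm. The point is not inside any of the regions above, so it lies outside the cross-section (1.46 mm from the nearest boundary).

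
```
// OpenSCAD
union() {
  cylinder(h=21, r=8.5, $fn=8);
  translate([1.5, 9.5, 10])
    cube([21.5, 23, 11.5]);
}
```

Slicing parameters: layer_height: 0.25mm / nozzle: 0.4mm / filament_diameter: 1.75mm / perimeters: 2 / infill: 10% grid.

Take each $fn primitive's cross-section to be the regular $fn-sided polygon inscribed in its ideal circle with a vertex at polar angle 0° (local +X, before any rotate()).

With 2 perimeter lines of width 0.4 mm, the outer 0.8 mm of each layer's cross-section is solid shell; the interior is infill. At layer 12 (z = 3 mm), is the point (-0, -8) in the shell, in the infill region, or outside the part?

shell

At z = 3 mm: the r=8.5 cylinder contributes a regular 8-gon of circumradius 8.5; the cube at (1.5, 9.5) does not reach this height (z outside [10, 21.5]); Merging all regions: only the r=8.5 cylinder is present, so the union is just that shape — 1 connected region. Overall, the cross-section is a single solid region. The nearest boundary edge runs (-0.00, -8.50)→(6.01, -6.01); distance from the point to it = 0.46 mm. The point is inside the cross-section, 0.46 mm from the nearest boundary — within the 0.8 mm shell band (2 × 0.4).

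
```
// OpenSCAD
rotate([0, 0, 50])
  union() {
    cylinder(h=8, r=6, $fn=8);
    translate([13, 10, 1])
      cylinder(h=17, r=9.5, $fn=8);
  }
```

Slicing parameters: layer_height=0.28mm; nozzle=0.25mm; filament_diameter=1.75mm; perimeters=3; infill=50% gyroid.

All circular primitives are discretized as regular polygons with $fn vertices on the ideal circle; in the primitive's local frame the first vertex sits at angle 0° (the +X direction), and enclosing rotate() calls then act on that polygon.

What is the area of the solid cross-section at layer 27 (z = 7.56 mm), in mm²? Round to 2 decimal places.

At z = 7.56 mm: the cylinder: section is a regular 8-gon, circumradius r=6 (area = (8/2)·6.000²·sin(360°/8) = 101.82 mm²); the r=9.5 cylinder at (13, 10) gives a regular 8-gon of circumradius 9.5 (constant along its height) (area = (8/2)·9.500²·sin(360°/8) = 255.27 mm²); Merging all regions: the 2 present regions are separate (no shared area or edge), so areas and boundary lengths simply add and each stays a separate island — area = 357.09 mm²; (rotated 50° about Z; rotation is an isometry so areas/perimeters/island counts are preserved). Overall, the cross-section has 2 separate islands. Net area = 357.09 mm².

357.09 mm²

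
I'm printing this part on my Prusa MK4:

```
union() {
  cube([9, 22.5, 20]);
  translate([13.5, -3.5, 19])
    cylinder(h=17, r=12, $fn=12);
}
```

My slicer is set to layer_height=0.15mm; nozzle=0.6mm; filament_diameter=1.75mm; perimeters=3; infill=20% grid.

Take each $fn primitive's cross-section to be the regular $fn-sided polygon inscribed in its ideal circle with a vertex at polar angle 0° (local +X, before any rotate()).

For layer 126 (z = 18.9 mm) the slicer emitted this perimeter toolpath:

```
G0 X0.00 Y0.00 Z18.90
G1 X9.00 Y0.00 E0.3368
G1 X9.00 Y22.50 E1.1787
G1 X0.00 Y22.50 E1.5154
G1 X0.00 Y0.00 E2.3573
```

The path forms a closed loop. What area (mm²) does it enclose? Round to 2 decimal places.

202.50 mm²

Apply the shoelace formula to the sequence of (X, Y) vertices; enclosed area = 202.50 mm².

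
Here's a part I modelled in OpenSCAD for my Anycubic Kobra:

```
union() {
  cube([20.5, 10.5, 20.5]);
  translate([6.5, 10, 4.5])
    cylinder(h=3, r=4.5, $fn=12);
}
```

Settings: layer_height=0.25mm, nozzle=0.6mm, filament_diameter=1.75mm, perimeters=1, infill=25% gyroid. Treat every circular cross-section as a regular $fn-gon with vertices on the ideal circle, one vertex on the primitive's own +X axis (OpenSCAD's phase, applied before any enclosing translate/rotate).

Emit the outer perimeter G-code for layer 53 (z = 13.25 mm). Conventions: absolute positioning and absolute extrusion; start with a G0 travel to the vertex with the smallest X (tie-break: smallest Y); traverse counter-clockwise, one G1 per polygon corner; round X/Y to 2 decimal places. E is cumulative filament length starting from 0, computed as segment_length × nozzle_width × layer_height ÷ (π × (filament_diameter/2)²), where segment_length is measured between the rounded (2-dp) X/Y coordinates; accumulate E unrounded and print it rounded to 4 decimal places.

G0 X0.00 Y0.00 Z13.25
G1 X20.50 Y0.00 E1.2784
G1 X20.50 Y10.50 E1.9332
G1 X0.00 Y10.50 E3.2117
G1 X0.00 Y0.00 E3.8665

At z = 13.25 mm: the cube (footprint 20.5×10.5) is included at this height; the cylinder at (6.5, 10) is absent (z outside [4.5, 7.5]); Combining (union): only the 20.5×10.5 cube is present, so the union is just that shape — 1 connected region. The outline is a single polygon with 4 vertices. Extrusion per mm of travel: 0.6 × 0.25 / (π × 0.875²) = 0.062363. Accumulating E over each segment gives final E = 3.8665.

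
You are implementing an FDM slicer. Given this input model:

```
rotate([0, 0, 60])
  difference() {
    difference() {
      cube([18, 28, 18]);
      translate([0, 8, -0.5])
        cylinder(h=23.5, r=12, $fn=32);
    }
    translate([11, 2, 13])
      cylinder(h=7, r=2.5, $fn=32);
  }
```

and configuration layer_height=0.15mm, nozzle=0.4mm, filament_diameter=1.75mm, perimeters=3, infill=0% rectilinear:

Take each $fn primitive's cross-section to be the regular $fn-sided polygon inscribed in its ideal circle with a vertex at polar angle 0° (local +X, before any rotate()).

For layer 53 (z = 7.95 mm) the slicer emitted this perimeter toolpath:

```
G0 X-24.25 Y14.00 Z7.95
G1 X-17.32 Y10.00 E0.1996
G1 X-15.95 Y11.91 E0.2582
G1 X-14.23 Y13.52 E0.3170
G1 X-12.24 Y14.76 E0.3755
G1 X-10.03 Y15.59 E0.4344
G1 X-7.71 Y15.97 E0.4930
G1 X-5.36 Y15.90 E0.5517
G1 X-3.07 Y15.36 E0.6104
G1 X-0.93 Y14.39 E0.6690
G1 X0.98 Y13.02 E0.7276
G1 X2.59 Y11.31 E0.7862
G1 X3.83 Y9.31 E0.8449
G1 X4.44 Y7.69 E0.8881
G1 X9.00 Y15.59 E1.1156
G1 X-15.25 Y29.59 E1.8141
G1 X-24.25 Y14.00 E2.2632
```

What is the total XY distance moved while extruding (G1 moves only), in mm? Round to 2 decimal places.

90.73 mm

Sum the Euclidean lengths of each G1 segment: total = 90.73 mm.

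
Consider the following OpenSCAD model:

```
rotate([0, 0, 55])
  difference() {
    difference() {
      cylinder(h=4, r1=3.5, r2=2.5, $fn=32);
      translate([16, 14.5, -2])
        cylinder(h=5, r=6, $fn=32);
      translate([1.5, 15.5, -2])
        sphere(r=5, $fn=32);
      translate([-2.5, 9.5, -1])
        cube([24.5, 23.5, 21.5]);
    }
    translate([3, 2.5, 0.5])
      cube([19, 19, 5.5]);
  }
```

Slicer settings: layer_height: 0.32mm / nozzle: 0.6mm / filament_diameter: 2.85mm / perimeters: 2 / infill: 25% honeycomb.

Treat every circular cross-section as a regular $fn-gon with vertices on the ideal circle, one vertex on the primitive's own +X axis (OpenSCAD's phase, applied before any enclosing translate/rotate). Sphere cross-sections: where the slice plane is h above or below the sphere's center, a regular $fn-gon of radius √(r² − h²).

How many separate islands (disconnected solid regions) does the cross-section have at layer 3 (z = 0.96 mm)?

1

At z = 0.96 mm: the cone: at t=0.240 of its height the radius interpolates to r₁+(r₂−r₁)t = 3.260, giving a regular 32-gon of that circumradius; the r=6 cylinder at (16, 14.5) contributes a regular 32-gon of circumradius 6; the r=5 sphere at (1.5, 15.5) slices to a regular 32-gon of circumradius 4.030 (√(r²−h²) with h=2.96 from center); the cube at (-2.5, 9.5) is present — its section is the full 24.5×23.5 rectangle; Taking the first minus the rest: starting from the cone, the r=6 cylinder at (16, 14.5) misses the remaining region (no effect); the r=5 sphere at (1.5, 15.5) misses the remaining region (no effect); the 24.5×23.5 cube at (-2.5, 9.5) misses the remaining region (no effect) — 1 connected region; the cube at (3, 2.5) is present — its section is the full 19×19 rectangle; Taking the first minus the rest: starting from the result so far, the 19×19 cube at (3, 2.5) misses the remaining region (no effect) — 1 connected region; (rotated 55° about Z; rotation is an isometry so areas/perimeters/island counts are preserved). Overall, the cross-section is a single solid region. Island count = 1.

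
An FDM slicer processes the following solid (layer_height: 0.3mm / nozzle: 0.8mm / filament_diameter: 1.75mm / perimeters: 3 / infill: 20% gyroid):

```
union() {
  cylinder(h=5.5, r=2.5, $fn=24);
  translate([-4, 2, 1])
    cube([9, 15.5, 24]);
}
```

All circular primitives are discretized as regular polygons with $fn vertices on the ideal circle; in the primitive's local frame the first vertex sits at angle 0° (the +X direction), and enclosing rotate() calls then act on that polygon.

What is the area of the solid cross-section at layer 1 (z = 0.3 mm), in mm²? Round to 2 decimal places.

At z = 0.3 mm: the r=2.5 cylinder contributes a regular 24-gon of circumradius 2.5 (area = (24/2)·2.500²·sin(360°/24) = 19.41 mm²); the cube at (-4, 2) is not intersected at this z (z outside [1, 25]); Taking the union: only the r=2.5 cylinder is present, so the union is just that shape — area = 19.41 mm². Overall, the cross-section is a single solid region. Net area = 19.41 mm².

19.41 mm²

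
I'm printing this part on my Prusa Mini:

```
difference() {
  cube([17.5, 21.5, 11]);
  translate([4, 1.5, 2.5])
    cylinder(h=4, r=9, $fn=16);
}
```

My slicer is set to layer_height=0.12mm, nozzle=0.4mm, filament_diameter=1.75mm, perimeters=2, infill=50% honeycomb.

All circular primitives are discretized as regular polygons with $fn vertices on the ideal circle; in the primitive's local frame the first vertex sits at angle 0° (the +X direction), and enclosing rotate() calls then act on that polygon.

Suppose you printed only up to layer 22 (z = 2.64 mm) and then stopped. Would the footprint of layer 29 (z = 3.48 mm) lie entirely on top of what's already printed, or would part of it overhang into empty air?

entirely on top

Compare the two slices. At z = 2.64: the cube is present — its section is the full 17.5×21.5 rectangle (area 376.25 mm²); the r=9 cylinder at (4, 1.5) contributes a regular 16-gon of circumradius 9 (area = (16/2)·9.000²·sin(360°/16) = 247.98 mm²); Subtracting the remaining from the first: starting from the 17.5×21.5 cube (376.25 mm²), the r=9 cylinder at (4, 1.5) partially overlaps it — only the 115.61 mm² overlap (of its 247.98 mm²) is removed, clipping the outline — area = 260.64 mm². At z = 3.48: the 17.5×21.5 cube contributes its full rectangle (area 376.25 mm²); the r=9 cylinder at (4, 1.5) gives a regular 16-gon of circumradius 9 (constant along its height) (area = (16/2)·9.000²·sin(360°/16) = 247.98 mm²); After the difference (first − rest): starting from the 17.5×21.5 cube (376.25 mm²), the r=9 cylinder at (4, 1.5) partially overlaps it — only the 115.61 mm² overlap (of its 247.98 mm²) is removed, clipping the outline — area = 260.64 mm². Checking containment: the cross-section at z = 3.48 is a subset of the cross-section at z = 2.64.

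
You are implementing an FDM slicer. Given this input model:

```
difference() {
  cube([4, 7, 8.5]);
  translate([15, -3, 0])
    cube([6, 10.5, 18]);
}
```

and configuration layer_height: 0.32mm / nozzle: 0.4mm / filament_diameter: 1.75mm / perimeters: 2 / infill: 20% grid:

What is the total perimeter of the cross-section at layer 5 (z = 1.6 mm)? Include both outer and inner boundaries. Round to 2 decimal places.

22.00 mm

At z = 1.6 mm: the 4×7 cube contributes its full rectangle (perimeter 22.00 mm); the 6×10.5 cube at (15, -3) contributes its full rectangle (perimeter 33.00 mm); After the difference (first − rest): starting from the 4×7 cube, the 6×10.5 cube at (15, -3) misses the remaining region (no effect) — boundary = 22.00 mm. Overall, the cross-section is a single solid region. Total boundary length (outer) = 22.00 mm.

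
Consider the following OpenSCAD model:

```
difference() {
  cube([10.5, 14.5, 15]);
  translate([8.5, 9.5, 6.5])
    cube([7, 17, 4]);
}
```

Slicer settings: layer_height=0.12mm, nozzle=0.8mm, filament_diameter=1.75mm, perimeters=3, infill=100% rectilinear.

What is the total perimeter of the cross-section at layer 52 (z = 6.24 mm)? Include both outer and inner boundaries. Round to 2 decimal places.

50.00 mm

At z = 6.24 mm: the 10.5×14.5 cube contributes its full rectangle (perimeter 50.00 mm); the cube at (8.5, 9.5) is not intersected at this z (z outside [6.5, 10.5]); Taking the first minus the rest: none of the subtracted shapes is present at this height, so the 10.5×14.5 cube is unchanged — boundary = 50.00 mm. Overall, the cross-section is a single solid region. Total boundary length (outer) = 50.00 mm.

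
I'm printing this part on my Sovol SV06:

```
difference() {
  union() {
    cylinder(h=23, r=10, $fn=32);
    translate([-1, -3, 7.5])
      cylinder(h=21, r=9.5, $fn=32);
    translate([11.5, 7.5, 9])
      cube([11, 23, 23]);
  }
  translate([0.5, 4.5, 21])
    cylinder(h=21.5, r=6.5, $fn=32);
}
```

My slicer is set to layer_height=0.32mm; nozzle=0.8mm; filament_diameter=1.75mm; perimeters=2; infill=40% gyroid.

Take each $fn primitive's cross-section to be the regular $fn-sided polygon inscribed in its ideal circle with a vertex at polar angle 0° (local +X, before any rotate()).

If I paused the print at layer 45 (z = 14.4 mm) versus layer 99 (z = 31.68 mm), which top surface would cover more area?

Layer 45 (z = 14.4): the cylinder: section is a regular 32-gon, circumradius r=10 (area = (32/2)·10.000²·sin(360°/32) = 312.14 mm²); the cylinder at (-1, -3): section is a regular 32-gon, circumradius r=9.5 (area = (32/2)·9.500²·sin(360°/32) = 281.71 mm²); the cube at (11.5, 7.5) (footprint 11×23) is included at this height (area 253.00 mm²); Merging all regions: the regions partially overlap — summed areas 846.85 mm² minus the doubly-counted overlap 234.95 mm² gives 611.90 mm² — area = 611.90 mm²; the cylinder at (0.5, 4.5) does not reach this height (z outside [21, 42.5]); Taking the first minus the rest: none of the subtracted shapes is present at this height, so that combined region is unchanged — area = 611.90 mm². So its area = 611.90 mm². Layer 99 (z = 31.68): the cylinder is absent (z outside [0, 23]); the cylinder at (-1, -3) does not reach this height (z outside [7.5, 28.5]); the cube at (11.5, 7.5) (footprint 11×23) is included at this height (area 253.00 mm²); Taking the union: only the 11×23 cube at (11.5, 7.5) is present, so the union is just that shape — area = 253.00 mm²; the r=6.5 cylinder at (0.5, 4.5) gives a regular 32-gon of circumradius 6.5 (constant along its height) (area = (32/2)·6.500²·sin(360°/32) = 131.88 mm²); After the difference (first − rest): starting from the result so far (253.00 mm²), the r=6.5 cylinder at (0.5, 4.5) misses the remaining region (no effect) — area = 253.00 mm². So its area = 253.00 mm². Layer 45 is larger (611.90 vs 253.00 mm²).

layer 45 (z = 14.4 mm)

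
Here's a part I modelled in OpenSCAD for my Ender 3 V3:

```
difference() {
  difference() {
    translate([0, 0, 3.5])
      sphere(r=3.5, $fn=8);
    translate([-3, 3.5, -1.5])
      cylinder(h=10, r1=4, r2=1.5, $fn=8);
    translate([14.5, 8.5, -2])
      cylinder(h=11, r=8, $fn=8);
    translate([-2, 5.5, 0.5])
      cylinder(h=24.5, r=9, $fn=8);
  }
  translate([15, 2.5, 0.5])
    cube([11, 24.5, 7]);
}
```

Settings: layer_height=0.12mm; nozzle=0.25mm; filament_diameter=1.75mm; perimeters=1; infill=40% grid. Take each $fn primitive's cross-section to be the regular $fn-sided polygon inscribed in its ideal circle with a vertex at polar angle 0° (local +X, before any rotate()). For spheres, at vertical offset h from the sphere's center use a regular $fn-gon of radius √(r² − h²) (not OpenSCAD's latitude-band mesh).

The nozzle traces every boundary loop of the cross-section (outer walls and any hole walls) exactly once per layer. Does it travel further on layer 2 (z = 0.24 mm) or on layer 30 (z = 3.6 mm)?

Layer 2 (z = 0.24): the r=3.5 sphere slices to a regular 8-gon of circumradius 1.274 (√(r²−h²) with h=3.26 from center) (perimeter = 2·8·1.274·sin(180°/8) = 7.80 mm); the cone at (-3, 3.5) (r1=4→r2=1.5) has section circumradius 3.565 here — a regular 8-gon (perimeter = 2·8·3.565·sin(180°/8) = 21.83 mm); the r=8 cylinder at (14.5, 8.5) gives a regular 8-gon of circumradius 8 (constant along its height) (perimeter = 2·8·8.000·sin(180°/8) = 48.98 mm); the cylinder at (-2, 5.5) does not reach this height (z outside [0.5, 25]); After the difference (first − rest): starting from the r=3.5 sphere, the cone at (-3, 3.5) partially overlaps it — only the 0.05 mm² overlap (of its 35.95 mm²) is removed, clipping the outline; the r=8 cylinder at (14.5, 8.5) misses the remaining region (no effect) — boundary = 7.80 mm; the cube at (15, 2.5) does not reach this height (z outside [0.5, 7.5]); Subtracting the remaining from the first: none of the subtracted shapes is present at this height, so the result so far is unchanged — boundary = 7.80 mm. So its perimeter = 7.80 mm. Layer 30 (z = 3.6): the r=3.5 sphere contributes a regular 8-gon of circumradius √(3.5²−0.1²) = 3.499 (perimeter = 2·8·3.499·sin(180°/8) = 21.42 mm); the cone at (-3, 3.5) (r1=4→r2=1.5) has section circumradius 2.725 here — a regular 8-gon (perimeter = 2·8·2.725·sin(180°/8) = 16.68 mm); the cylinder at (14.5, 8.5): section is a regular 8-gon, circumradius r=8 (perimeter = 2·8·8.000·sin(180°/8) = 48.98 mm); the r=9 cylinder at (-2, 5.5) gives a regular 8-gon of circumradius 9 (constant along its height) (perimeter = 2·8·9.000·sin(180°/8) = 55.11 mm); Taking the first minus the rest: starting from the r=3.5 sphere, the cone at (-3, 3.5) partially overlaps it — only the 3.16 mm² overlap (of its 21.00 mm²) is removed, clipping the outline; the r=8 cylinder at (14.5, 8.5) misses the remaining region (no effect); the r=9 cylinder at (-2, 5.5) partially overlaps it — only the 28.83 mm² overlap (of its 229.10 mm²) is removed, clipping the outline — boundary = 9.04 mm; the 11×24.5 cube at (15, 2.5) contributes its full rectangle (perimeter 71.00 mm); After the difference (first − rest): starting from that combined region, the 11×24.5 cube at (15, 2.5) misses the remaining region (no effect) — boundary = 9.04 mm. So its perimeter = 9.04 mm. Layer 30 is larger (9.04 vs 7.80 mm).

layer 30 (z = 3.6 mm)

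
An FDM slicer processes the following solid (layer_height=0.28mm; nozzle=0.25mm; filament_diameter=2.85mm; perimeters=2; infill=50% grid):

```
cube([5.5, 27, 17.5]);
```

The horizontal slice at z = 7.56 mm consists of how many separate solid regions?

1

At z = 7.56 mm: the cube (footprint 5.5×27) is included at this height. The result has 1 disconnected region.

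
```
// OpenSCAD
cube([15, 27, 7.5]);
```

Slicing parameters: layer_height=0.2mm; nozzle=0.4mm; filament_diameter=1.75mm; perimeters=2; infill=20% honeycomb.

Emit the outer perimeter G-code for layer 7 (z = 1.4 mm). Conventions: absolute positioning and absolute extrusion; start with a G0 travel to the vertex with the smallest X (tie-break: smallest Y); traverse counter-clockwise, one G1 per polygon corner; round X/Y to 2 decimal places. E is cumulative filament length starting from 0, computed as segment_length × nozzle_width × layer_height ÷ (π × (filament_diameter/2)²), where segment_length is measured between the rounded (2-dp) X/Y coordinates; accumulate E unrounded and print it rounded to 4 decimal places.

At z = 1.4 mm: the 15×27 cube contributes its full rectangle. The outline is a single polygon with 4 vertices. Extrusion per mm of travel: 0.4 × 0.2 / (π × 0.875²) = 0.033260. Accumulating E over each segment gives final E = 2.7939.

G0 X0.00 Y0.00 Z1.40
G1 X15.00 Y0.00 E0.4989
G1 X15.00 Y27.00 E1.3969
G1 X0.00 Y27.00 E1.8958
G1 X0.00 Y0.00 E2.7939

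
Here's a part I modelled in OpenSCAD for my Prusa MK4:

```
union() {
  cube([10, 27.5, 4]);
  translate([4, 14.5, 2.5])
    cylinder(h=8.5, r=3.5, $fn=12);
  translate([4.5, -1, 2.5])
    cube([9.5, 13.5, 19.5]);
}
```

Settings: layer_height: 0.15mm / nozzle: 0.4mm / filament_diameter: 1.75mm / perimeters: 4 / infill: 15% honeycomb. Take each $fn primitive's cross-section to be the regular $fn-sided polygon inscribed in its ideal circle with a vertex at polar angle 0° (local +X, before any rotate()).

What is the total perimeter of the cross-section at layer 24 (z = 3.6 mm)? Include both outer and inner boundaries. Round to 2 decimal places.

At z = 3.6 mm: the cube (footprint 10×27.5) is included at this height (perimeter 75.00 mm); the cylinder at (4, 14.5): section is a regular 12-gon, circumradius r=3.5 (perimeter = 2·12·3.500·sin(180°/12) = 21.74 mm); the cube at (4.5, -1) is present — its section is the full 9.5×13.5 rectangle (perimeter 46.00 mm); Merging all regions: the regions partially overlap (shared area 105.50 mm²), so the edge portions inside another operand are dropped and the merged outline is re-measured after clipping — boundary = 85.00 mm. Overall, the cross-section is a single solid region. Total boundary length (outer) = 85.00 mm.

85.00 mm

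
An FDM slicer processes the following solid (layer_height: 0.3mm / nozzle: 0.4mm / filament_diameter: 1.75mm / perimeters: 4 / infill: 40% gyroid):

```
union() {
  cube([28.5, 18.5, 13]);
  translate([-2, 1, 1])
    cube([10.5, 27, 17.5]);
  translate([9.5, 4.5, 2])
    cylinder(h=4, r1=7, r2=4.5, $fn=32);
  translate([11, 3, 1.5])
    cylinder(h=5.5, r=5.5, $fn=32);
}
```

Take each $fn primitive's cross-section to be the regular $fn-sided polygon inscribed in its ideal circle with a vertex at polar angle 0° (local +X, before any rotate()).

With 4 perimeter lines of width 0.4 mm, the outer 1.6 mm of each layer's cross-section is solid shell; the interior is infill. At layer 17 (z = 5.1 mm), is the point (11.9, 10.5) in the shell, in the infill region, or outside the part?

infill

At z = 5.1 mm: the cube (footprint 28.5×18.5) is included at this height; the cube at (-2, 1) is present — its section is the full 10.5×27 rectangle; the cone at (9.5, 4.5): at t=0.775 of its height the radius interpolates to r₁+(r₂−r₁)t = 5.062, giving a regular 32-gon of that circumradius; the r=5.5 cylinder at (11, 3) contributes a regular 32-gon of circumradius 5.5; Combining (union): the regions partially overlap (shared area 307.13 mm²), so overlapping operands fuse into one piece — 1 connected region. Overall, the cross-section is a single solid region. The nearest boundary edge runs (8.50, 18.50)→(28.50, 18.50); distance from the point to it = 8.00 mm. The point is inside the cross-section and 8.00 mm from the nearest boundary — more than the 1.6 mm shell width (4 × 0.4), so it's in the infill interior.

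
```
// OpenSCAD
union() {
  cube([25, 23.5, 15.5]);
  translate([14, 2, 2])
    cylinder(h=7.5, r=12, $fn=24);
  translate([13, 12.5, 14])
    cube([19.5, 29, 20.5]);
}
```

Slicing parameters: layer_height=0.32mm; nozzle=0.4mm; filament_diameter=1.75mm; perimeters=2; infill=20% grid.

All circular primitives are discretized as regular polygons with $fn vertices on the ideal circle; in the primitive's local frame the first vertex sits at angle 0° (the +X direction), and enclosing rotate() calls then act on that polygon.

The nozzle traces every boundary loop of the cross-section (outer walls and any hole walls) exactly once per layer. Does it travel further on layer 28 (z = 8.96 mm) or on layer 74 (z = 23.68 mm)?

Layer 28 (z = 8.96): the cube (footprint 25×23.5) is included at this height (perimeter 97.00 mm); the cylinder at (14, 2): section is a regular 24-gon, circumradius r=12 (perimeter = 2·24·12.000·sin(180°/24) = 75.18 mm); the cube at (13, 12.5) is not intersected at this z (z outside [14, 34.5]); Merging all regions: the regions partially overlap (shared area 266.46 mm²), so the edge portions inside another operand are dropped and the merged outline is re-measured after clipping — boundary = 107.98 mm. So its perimeter = 107.98 mm. Layer 74 (z = 23.68): the cube is not intersected at this z (z outside [0, 15.5]); the cylinder at (14, 2) is not intersected at this z (z outside [2, 9.5]); the cube at (13, 12.5) (footprint 19.5×29) is included at this height (perimeter 97.00 mm); Taking the union: only the 19.5×29 cube at (13, 12.5) is present, so the union is just that shape — boundary = 97.00 mm. So its perimeter = 97.00 mm. Layer 28 is larger (107.98 vs 97.00 mm).

layer 28 (z = 8.96 mm)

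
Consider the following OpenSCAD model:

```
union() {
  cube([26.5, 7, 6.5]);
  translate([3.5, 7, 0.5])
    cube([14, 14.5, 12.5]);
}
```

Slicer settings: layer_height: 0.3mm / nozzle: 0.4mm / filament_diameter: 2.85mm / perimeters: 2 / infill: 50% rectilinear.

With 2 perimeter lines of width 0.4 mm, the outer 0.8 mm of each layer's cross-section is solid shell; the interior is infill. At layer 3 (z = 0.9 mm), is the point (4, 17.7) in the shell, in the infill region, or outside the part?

shell

At z = 0.9 mm: the cube is present — its section is the full 26.5×7 rectangle; the cube at (3.5, 7) is present — its section is the full 14×14.5 rectangle; Combining (union): the 2 present regions share edge segments without overlapping in area, so areas simply add but the touching pieces fuse into one outline (the shared edge portions become interior and drop out of the boundary) — 1 connected region. Overall, the cross-section is a single solid region. The nearest boundary edge runs (3.50, 7.00)→(3.50, 21.50); distance from the point to it = 0.50 mm. The point is inside the cross-section, 0.50 mm from the nearest boundary — within the 0.8 mm shell band (2 × 0.4).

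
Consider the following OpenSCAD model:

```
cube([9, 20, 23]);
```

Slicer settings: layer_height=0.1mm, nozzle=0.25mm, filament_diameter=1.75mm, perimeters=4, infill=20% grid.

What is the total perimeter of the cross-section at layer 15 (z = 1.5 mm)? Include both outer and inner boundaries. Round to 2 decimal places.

58.00 mm

At z = 1.5 mm: the cube (footprint 9×20) is included at this height (perimeter 58.00 mm). Overall, the cross-section is a single solid region. Total boundary length (outer) = 58.00 mm.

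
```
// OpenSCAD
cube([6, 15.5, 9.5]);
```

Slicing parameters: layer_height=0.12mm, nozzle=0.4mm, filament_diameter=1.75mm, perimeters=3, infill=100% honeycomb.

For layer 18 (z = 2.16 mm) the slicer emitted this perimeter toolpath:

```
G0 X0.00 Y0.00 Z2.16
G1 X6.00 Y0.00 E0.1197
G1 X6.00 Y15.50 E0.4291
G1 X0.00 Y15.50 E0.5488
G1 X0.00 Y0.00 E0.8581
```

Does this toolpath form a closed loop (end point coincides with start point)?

Start point (G0): (0.00, 0.00). End point (last G1): the path returns to the start — closed.

yes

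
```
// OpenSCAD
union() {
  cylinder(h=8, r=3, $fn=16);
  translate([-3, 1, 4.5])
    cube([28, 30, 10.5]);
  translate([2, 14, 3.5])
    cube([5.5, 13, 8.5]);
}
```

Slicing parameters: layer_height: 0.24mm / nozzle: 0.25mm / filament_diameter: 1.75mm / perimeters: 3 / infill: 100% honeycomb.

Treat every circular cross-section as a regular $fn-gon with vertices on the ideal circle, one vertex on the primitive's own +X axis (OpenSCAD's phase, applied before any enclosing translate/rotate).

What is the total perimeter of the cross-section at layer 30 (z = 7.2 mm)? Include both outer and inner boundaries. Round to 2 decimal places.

121.80 mm

At z = 7.2 mm: the cylinder: section is a regular 16-gon, circumradius r=3 (perimeter = 2·16·3.000·sin(180°/16) = 18.73 mm); the 28×30 cube at (-3, 1) contributes its full rectangle (perimeter 116.00 mm); the cube at (2, 14) is present — its section is the full 5.5×13 rectangle (perimeter 37.00 mm); Taking the union: the regions partially overlap (shared area 79.48 mm²), so the edge portions inside another operand are dropped and the merged outline is re-measured after clipping — boundary = 121.80 mm. Overall, the cross-section is a single solid region. Total boundary length (outer) = 121.80 mm.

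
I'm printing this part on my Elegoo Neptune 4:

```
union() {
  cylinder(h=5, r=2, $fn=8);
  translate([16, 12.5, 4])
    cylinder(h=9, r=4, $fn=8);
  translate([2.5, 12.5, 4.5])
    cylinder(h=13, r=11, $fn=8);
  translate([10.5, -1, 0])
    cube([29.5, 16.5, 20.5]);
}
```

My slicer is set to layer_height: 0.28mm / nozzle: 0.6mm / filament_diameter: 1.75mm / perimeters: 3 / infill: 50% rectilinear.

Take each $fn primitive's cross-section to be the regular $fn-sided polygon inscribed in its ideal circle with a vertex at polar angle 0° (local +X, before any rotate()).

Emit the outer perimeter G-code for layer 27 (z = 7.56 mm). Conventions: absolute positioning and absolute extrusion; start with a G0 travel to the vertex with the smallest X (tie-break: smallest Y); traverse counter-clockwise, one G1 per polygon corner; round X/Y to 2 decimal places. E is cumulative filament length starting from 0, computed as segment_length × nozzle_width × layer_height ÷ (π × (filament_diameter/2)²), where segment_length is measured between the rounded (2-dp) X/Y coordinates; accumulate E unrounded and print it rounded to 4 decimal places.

G0 X-8.50 Y12.50 Z7.56
G1 X-5.28 Y4.72 E0.5881
G1 X2.50 Y1.50 E1.1762
G1 X10.28 Y4.72 E1.7643
G1 X10.50 Y5.26 E1.8050
G1 X10.50 Y-1.00 E2.2423
G1 X40.00 Y-1.00 E4.3028
G1 X40.00 Y15.50 E5.4552
G1 X18.41 Y15.50 E6.9632
G1 X16.00 Y16.50 E7.1454
G1 X13.59 Y15.50 E7.3277
G1 X12.26 Y15.50 E7.4206
G1 X10.28 Y20.28 E7.7820
G1 X2.50 Y23.50 E8.3701
G1 X-5.28 Y20.28 E8.9582
G1 X-8.50 Y12.50 E9.5463

At z = 7.56 mm: the cylinder does not reach this height (z outside [0, 5]); the r=4 cylinder at (16, 12.5) gives a regular 8-gon of circumradius 4 (constant along its height); the r=11 cylinder at (2.5, 12.5) gives a regular 8-gon of circumradius 11 (constant along its height); the 29.5×16.5 cube at (10.5, -1) contributes its full rectangle; Taking the union: the regions partially overlap (shared area 60.84 mm²), so overlapping operands fuse into one piece — 1 connected region. The outline is a single polygon with 15 vertices. Extrusion per mm of travel: 0.6 × 0.28 / (π × 0.875²) = 0.069846. Accumulating E over each segment gives final E = 9.5463.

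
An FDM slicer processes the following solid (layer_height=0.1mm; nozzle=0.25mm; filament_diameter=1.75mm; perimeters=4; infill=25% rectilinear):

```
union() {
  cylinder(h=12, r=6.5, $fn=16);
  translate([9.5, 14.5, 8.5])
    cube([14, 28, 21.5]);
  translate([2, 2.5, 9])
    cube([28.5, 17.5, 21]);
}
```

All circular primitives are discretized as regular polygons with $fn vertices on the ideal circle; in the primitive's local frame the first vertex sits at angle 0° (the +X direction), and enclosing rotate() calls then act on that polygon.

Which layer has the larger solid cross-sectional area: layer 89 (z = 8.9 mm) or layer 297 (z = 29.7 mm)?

layer 297 (z = 29.7 mm)

Layer 89 (z = 8.9): the cylinder: section is a regular 16-gon, circumradius r=6.5 (area = (16/2)·6.500²·sin(360°/16) = 129.35 mm²); the cube at (9.5, 14.5) (footprint 14×28) is included at this height (area 392.00 mm²); the cube at (2, 2.5) is not intersected at this z (z outside [9, 30]); Combining (union): the 2 present regions are separate (no shared area or edge), so areas and boundary lengths simply add and each stays a separate island — area = 521.35 mm². So its area = 521.35 mm². Layer 297 (z = 29.7): the cylinder is not intersected at this z (z outside [0, 12]); the cube at (9.5, 14.5) is present — its section is the full 14×28 rectangle (area 392.00 mm²); the cube at (2, 2.5) is present — its section is the full 28.5×17.5 rectangle (area 498.75 mm²); Taking the union: the regions partially overlap — summed areas 890.75 mm² minus the doubly-counted overlap 77.00 mm² gives 813.75 mm² — area = 813.75 mm². So its area = 813.75 mm². Layer 297 is larger (813.75 vs 521.35 mm²).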